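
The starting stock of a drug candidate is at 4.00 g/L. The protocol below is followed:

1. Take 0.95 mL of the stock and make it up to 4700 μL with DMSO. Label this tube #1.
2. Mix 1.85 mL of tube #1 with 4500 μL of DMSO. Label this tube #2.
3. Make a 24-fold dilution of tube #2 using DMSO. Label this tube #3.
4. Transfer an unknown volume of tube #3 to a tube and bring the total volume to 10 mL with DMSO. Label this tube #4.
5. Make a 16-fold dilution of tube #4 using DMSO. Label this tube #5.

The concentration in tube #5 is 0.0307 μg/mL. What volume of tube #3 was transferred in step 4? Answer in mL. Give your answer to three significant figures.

Step 1: 0.95 mL brought to 4700 μL → factor 4.7/0.95 = 4.9474
Step 2: 1.85 mL + 4500 μL = 6.35 mL total → factor 6.35/1.85 = 3.4324
Step 3: 24-fold → factor 24
Step 4: v brought to 10 mL → factor = 10 mL/v
Step 5: 16-fold → factor 16
Product of known-step factors = 6520.9
Overall factor = 4.00 g/L / (0.0307 μg/mL) = 1.3029 × 10^5
Step-4 factor = 1.3029 × 10^5 / 6520.9 = 19.981
v = 10 mL / 19.981 = 0.500 mL

0.500 mL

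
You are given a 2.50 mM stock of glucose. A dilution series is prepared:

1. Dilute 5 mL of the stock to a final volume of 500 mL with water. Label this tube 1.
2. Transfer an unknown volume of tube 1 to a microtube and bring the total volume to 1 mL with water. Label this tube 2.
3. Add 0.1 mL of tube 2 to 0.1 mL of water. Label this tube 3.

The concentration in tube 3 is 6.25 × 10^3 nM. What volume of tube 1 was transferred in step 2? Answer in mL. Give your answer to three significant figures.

Step 1: 5 mL brought to 500 mL → factor 500/5 = 100
Step 2: v brought to 1 mL → factor = 1 mL/v
Step 3: 0.1 mL + 0.1 mL = 0.2 mL total → factor 0.2/0.1 = 2
Product of known-step factors = 200
Overall factor = 2.50 mM / (6.25 × 10^3 nM) = 400
Step-2 factor = 400 / 200 = 2
v = 1 mL / 2 = 0.500 mL

0.500 mL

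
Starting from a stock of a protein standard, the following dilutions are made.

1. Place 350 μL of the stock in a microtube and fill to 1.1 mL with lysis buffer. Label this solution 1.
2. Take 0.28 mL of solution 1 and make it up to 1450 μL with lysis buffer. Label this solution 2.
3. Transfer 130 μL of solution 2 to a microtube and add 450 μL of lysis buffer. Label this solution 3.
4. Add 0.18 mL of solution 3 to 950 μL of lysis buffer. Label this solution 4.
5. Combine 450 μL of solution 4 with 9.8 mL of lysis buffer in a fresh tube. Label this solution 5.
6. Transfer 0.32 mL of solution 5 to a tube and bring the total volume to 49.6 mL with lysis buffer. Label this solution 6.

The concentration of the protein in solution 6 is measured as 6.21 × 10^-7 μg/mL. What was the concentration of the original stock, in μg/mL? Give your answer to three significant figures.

Step 1: 350 μL brought to 1.1 mL → factor 1100/350 = 3.1429
Step 2: 0.28 mL brought to 1450 μL → factor 1.45/0.28 = 5.1786
Step 3: 130 μL + 450 μL = 580 μL total → factor 580/130 = 4.4615
Step 4: 0.18 mL + 950 μL = 1.13 mL total → factor 1.13/0.18 = 6.2778
Step 5: 450 μL + 9.8 mL = 10250 μL total → factor 10250/450 = 22.778
Step 6: 0.32 mL brought to 49.6 mL → factor 49.6/0.32 = 155
Overall dilution factor = 3.1429 × 5.1786 × 4.4615 × 6.2778 × 22.778 × 155 = 1.6094 × 10^6
Stock = 6.21 × 10^-7 μg/mL × 1.6094 × 10^6 = 0.999 μg/mL

0.999 μg/mL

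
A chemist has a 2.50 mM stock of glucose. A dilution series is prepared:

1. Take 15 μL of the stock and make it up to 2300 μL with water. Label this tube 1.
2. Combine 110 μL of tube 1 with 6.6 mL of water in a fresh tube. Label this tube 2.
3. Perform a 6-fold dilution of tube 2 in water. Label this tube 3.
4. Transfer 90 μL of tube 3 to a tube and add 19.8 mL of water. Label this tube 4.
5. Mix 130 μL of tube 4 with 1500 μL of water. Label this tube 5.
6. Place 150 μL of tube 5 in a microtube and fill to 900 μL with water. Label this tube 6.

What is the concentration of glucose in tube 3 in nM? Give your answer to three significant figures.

Step 1: 15 μL brought to 2300 μL → factor 2300/15 = 153.33
Step 2: 110 μL + 6.6 mL = 6710 μL total → factor 6710/110 = 61
Step 3: 6-fold → factor 6
Dilution factor through tube 3 = 153.33 × 61 × 6 = 56120
[tube 3] = 2.50 mM / 56120 = 4.455 × 10^-5 mM = 44.5 nM

44.5 nM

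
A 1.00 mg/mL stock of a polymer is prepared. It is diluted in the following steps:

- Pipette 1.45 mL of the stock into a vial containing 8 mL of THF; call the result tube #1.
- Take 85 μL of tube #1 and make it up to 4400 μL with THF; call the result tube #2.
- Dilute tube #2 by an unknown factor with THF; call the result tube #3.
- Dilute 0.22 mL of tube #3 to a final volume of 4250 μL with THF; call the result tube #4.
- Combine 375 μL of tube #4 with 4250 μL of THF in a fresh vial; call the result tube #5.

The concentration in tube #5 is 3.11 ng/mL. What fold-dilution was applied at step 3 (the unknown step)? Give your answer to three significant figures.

4.00-fold

Step 1: 1.45 mL + 8 mL = 9.45 mL total → factor 9.45/1.45 = 6.5172
Step 2: 85 μL brought to 4400 μL → factor 4400/85 = 51.765
Step 3: unknown factor x
Step 4: 0.22 mL brought to 4250 μL → factor 4.25/0.22 = 19.318
Step 5: 375 μL + 4250 μL = 4625 μL total → factor 4625/375 = 12.333
Product of known-step factors = 80379
Overall factor = 1.00 mg/mL / (3.11 ng/mL) = 3.2154 × 10^5
x = 3.2154 × 10^5 / 80379 = 4.00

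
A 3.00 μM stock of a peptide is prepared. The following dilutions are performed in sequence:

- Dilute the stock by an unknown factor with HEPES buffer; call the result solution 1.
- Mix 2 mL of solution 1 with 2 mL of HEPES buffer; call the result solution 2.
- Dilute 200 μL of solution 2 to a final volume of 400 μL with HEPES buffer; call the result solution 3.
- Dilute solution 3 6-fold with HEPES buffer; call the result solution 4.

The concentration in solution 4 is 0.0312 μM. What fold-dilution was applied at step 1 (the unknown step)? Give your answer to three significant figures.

4.01-fold

Step 1: unknown factor x
Step 2: 2 mL + 2 mL = 4 mL total → factor 4/2 = 2
Step 3: 200 μL brought to 400 μL → factor 400/200 = 2
Step 4: 6-fold → factor 6
Product of known-step factors = 24
Overall factor = 3.00 μM / (0.0312 μM) = 96.154
x = 96.154 / 24 = 4.01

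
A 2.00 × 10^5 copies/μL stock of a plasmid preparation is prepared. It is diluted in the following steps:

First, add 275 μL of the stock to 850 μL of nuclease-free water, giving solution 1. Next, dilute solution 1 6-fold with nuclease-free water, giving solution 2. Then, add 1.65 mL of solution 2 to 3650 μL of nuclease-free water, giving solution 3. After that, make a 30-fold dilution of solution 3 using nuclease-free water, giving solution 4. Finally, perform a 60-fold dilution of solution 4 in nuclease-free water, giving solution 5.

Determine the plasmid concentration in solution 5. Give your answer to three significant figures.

1.41 copies/μL

Step 1: 275 μL + 850 μL = 1125 μL total → factor 1125/275 = 4.0909
Step 2: 6-fold → factor 6
Step 3: 1.65 mL + 3650 μL = 5.3 mL total → factor 5.3/1.65 = 3.2121
Step 4: 30-fold → factor 30
Step 5: 60-fold → factor 60
Overall dilution factor = 4.0909 × 6 × 3.2121 × 30 × 60 = 1.4192 × 10^5
Final = 2.00 × 10^5 copies/μL / 1.4192 × 10^5 = 1.41 copies/μL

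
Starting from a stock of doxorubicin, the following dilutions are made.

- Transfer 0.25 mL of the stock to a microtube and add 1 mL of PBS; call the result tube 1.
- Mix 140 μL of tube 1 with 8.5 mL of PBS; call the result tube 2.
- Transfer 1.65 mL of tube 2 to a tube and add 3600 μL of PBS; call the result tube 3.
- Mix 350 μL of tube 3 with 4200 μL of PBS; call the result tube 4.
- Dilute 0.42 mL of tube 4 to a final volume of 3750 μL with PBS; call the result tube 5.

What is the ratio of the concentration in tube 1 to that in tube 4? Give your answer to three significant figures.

2.55 × 10^3

Step 1: 0.25 mL + 1 mL = 1.25 mL total → factor 1.25/0.25 = 5
Step 2: 140 μL + 8.5 mL = 8640 μL total → factor 8640/140 = 61.714
Step 3: 1.65 mL + 3600 μL = 5.25 mL total → factor 5.25/1.65 = 3.1818
Step 4: 350 μL + 4200 μL = 4550 μL total → factor 4550/350 = 13
Dilution factor to tube 1 = 5; to tube 4 = 12764
[tube 1]/[tube 4] = (factor to tube 4)/(factor to tube 1) = 12764/5 = 2.55 × 10^3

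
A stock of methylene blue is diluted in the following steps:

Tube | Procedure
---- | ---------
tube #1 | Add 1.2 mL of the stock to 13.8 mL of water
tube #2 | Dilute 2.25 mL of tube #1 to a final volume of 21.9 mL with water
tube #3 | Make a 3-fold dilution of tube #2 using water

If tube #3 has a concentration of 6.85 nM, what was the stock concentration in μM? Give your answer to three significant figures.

Step 1: 1.2 mL + 13.8 mL = 15 mL total → factor 15/1.2 = 12.5
Step 2: 2.25 mL brought to 21.9 mL → factor 21.9/2.25 = 9.7333
Step 3: 3-fold → factor 3
Overall dilution factor = 12.5 × 9.7333 × 3 = 365
Stock = 6.85 nM × 365 = 2500 nM = 2.50 μM

2.50 μM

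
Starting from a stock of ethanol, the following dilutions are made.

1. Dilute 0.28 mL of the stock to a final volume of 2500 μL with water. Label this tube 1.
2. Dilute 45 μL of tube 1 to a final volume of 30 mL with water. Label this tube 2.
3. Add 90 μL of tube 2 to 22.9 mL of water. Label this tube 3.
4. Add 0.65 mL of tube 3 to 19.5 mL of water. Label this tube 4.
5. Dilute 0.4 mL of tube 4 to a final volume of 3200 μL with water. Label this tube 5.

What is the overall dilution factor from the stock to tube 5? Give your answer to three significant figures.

3.77 × 10^8

Step 1: 0.28 mL brought to 2500 μL → factor 2.5/0.28 = 8.9286
Step 2: 45 μL brought to 30 mL → factor 30000/45 = 666.67
Step 3: 90 μL + 22.9 mL = 22990 μL total → factor 22990/90 = 255.44
Step 4: 0.65 mL + 19.5 mL = 20.15 mL total → factor 20.15/0.65 = 31
Step 5: 0.4 mL brought to 3200 μL → factor 3.2/0.4 = 8
Overall dilution factor = 8.9286 × 666.67 × 255.44 × 31 × 8 = 3.7708 × 10^8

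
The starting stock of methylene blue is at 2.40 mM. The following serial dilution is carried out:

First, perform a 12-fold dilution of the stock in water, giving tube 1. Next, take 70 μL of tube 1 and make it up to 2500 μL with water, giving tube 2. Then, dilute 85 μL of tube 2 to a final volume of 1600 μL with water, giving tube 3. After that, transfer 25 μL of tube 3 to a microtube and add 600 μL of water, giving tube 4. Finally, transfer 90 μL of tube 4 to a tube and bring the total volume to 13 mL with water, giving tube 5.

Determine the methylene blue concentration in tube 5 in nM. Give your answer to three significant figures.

0.0824 nM

Step 1: 12-fold → factor 12
Step 2: 70 μL brought to 2500 μL → factor 2500/70 = 35.714
Step 3: 85 μL brought to 1600 μL → factor 1600/85 = 18.824
Step 4: 25 μL + 600 μL = 625 μL total → factor 625/25 = 25
Step 5: 90 μL brought to 13 mL → factor 13000/90 = 144.44
Overall dilution factor = 12 × 35.714 × 18.824 × 25 × 144.44 = 2.9132 × 10^7
Final = 2.40 mM / 2.9132 × 10^7 = 8.238 × 10^-8 mM = 0.0824 nM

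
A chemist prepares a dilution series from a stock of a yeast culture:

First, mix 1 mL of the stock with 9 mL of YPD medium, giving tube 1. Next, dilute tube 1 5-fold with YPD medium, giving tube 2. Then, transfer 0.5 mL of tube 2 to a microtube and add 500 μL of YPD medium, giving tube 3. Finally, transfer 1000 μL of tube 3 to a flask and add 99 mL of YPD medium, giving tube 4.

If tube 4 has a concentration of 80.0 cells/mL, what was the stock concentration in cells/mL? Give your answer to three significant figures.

8.00 × 10^5 cells/mL

Step 1: 1 mL + 9 mL = 10 mL total → factor 10/1 = 10
Step 2: 5-fold → factor 5
Step 3: 0.5 mL + 500 μL = 1 mL total → factor 1/0.5 = 2
Step 4: 1000 μL + 99 mL = 1 × 10^5 μL total → factor 1 × 10^5/1000 = 100
Overall dilution factor = 10 × 5 × 2 × 100 = 10000
Stock = 80.0 cells/mL × 10000 = 8.00 × 10^5 cells/mL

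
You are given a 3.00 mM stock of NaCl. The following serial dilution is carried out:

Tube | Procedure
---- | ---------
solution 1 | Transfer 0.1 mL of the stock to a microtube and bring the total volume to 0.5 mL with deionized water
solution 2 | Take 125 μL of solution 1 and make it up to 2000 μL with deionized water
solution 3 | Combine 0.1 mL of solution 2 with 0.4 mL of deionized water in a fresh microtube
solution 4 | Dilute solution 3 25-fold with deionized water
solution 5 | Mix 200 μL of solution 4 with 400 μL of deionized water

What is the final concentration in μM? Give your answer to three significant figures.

Step 1: 0.1 mL brought to 0.5 mL → factor 0.5/0.1 = 5
Step 2: 125 μL brought to 2000 μL → factor 2000/125 = 16
Step 3: 0.1 mL + 0.4 mL = 0.5 mL total → factor 0.5/0.1 = 5
Step 4: 25-fold → factor 25
Step 5: 200 μL + 400 μL = 600 μL total → factor 600/200 = 3
Overall dilution factor = 5 × 16 × 5 × 25 × 3 = 30000
Final = 3.00 mM / 30000 = 0.0001000 mM = 0.100 μM

0.100 μM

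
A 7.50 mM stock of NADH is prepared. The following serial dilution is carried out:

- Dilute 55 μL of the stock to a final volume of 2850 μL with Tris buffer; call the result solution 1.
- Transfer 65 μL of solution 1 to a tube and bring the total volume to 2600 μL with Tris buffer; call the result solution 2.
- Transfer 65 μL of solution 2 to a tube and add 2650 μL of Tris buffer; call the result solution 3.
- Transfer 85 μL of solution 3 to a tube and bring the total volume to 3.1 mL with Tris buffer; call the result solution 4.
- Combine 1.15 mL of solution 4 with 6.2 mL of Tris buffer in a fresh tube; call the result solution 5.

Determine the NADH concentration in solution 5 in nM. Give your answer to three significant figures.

0.372 nM

Step 1: 55 μL brought to 2850 μL → factor 2850/55 = 51.818
Step 2: 65 μL brought to 2600 μL → factor 2600/65 = 40
Step 3: 65 μL + 2650 μL = 2715 μL total → factor 2715/65 = 41.769
Step 4: 85 μL brought to 3.1 mL → factor 3100/85 = 36.471
Step 5: 1.15 mL + 6.2 mL = 7.35 mL total → factor 7.35/1.15 = 6.3913
Overall dilution factor = 51.818 × 40 × 41.769 × 36.471 × 6.3913 = 2.018 × 10^7
Final = 7.50 mM / 2.018 × 10^7 = 3.716 × 10^-7 mM = 0.372 nM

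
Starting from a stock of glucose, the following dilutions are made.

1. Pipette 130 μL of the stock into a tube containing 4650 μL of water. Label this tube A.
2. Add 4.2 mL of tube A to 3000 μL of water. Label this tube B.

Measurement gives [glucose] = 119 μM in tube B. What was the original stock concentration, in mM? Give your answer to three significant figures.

7.50 mM

Step 1: 130 μL + 4650 μL = 4780 μL total → factor 4780/130 = 36.769
Step 2: 4.2 mL + 3000 μL = 7.2 mL total → factor 7.2/4.2 = 1.7143
Overall dilution factor = 36.769 × 1.7143 = 63.033
Stock = 119 μM × 63.033 = 7501 μM = 7.50 mM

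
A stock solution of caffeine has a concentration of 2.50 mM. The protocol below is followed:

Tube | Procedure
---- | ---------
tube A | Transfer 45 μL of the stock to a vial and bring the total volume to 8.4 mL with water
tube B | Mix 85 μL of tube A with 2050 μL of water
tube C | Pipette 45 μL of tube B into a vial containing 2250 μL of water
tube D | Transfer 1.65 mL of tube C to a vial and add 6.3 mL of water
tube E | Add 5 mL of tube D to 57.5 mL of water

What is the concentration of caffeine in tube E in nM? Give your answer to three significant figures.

Step 1: 45 μL brought to 8.4 mL → factor 8400/45 = 186.67
Step 2: 85 μL + 2050 μL = 2135 μL total → factor 2135/85 = 25.118
Step 3: 45 μL + 2250 μL = 2295 μL total → factor 2295/45 = 51
Step 4: 1.65 mL + 6.3 mL = 7.95 mL total → factor 7.95/1.65 = 4.8182
Step 5: 5 mL + 57.5 mL = 62.5 mL total → factor 62.5/5 = 12.5
Overall dilution factor = 186.67 × 25.118 × 51 × 4.8182 × 12.5 = 1.4402 × 10^7
Final = 2.50 mM / 1.4402 × 10^7 = 1.736 × 10^-7 mM = 0.174 nM

0.174 nM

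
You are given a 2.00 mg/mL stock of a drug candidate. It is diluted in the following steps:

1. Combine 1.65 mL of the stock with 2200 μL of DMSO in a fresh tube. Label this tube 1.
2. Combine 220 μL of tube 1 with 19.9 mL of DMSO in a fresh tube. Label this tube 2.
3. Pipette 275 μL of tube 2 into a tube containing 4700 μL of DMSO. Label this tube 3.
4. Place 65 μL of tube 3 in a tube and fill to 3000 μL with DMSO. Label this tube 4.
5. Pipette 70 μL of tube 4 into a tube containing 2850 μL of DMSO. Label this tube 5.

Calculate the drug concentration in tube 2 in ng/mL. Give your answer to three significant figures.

Step 1: 1.65 mL + 2200 μL = 3.85 mL total → factor 3.85/1.65 = 2.3333
Step 2: 220 μL + 19.9 mL = 20120 μL total → factor 20120/220 = 91.455
Dilution factor through tube 2 = 2.3333 × 91.455 = 213.39
[tube 2] = 2.00 mg/mL / 213.39 = 0.009372 mg/mL = 9.37 × 10^3 ng/mL

9.37 × 10^3 ng/mL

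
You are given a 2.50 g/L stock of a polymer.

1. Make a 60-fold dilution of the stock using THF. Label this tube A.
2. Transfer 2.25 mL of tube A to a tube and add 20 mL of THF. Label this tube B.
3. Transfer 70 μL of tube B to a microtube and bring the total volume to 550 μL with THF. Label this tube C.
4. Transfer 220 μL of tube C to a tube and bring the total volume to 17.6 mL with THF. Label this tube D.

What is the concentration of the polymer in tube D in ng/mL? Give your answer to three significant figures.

Step 1: 60-fold → factor 60
Step 2: 2.25 mL + 20 mL = 22.25 mL total → factor 22.25/2.25 = 9.8889
Step 3: 70 μL brought to 550 μL → factor 550/70 = 7.8571
Step 4: 220 μL brought to 17.6 mL → factor 17600/220 = 80
Overall dilution factor = 60 × 9.8889 × 7.8571 × 80 = 3.7295 × 10^5
Final = 2.50 g/L / 3.7295 × 10^5 = 6.703 × 10^-6 g/L = 6.70 ng/mL

6.70 ng/mL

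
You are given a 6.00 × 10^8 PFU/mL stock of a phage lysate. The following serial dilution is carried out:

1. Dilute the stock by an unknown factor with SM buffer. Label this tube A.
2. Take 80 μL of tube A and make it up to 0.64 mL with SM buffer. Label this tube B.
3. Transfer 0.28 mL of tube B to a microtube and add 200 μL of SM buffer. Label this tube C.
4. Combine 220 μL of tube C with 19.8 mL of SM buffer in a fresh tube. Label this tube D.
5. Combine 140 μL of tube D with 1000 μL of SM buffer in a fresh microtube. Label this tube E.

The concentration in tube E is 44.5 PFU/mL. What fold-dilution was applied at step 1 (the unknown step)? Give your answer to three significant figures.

1.33 × 10^3-fold

Step 1: unknown factor x
Step 2: 80 μL brought to 0.64 mL → factor 640/80 = 8
Step 3: 0.28 mL + 200 μL = 0.48 mL total → factor 0.48/0.28 = 1.7143
Step 4: 220 μL + 19.8 mL = 20020 μL total → factor 20020/220 = 91
Step 5: 140 μL + 1000 μL = 1140 μL total → factor 1140/140 = 8.1429
Product of known-step factors = 10162
Overall factor = 6.00 × 10^8 PFU/mL / (44.5 PFU/mL) = 1.3483 × 10^7
x = 1.3483 × 10^7 / 10162 = 1.33 × 10^3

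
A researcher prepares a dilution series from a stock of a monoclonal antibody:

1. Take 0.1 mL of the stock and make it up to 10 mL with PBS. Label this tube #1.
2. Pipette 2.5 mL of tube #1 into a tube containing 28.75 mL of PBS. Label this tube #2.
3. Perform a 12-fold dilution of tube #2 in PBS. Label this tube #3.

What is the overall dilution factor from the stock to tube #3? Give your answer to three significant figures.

Step 1: 0.1 mL brought to 10 mL → factor 10/0.1 = 100
Step 2: 2.5 mL + 28.75 mL = 31.25 mL total → factor 31.25/2.5 = 12.5
Step 3: 12-fold → factor 12
Overall dilution factor = 100 × 12.5 × 12 = 15000

1.50 × 10^4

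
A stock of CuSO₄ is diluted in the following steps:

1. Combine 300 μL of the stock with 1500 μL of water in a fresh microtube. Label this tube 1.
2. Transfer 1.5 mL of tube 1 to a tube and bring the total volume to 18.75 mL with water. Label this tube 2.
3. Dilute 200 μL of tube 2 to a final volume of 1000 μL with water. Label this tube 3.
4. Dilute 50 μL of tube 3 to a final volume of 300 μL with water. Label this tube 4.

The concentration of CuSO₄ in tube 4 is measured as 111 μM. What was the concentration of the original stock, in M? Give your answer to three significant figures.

0.250 M

Step 1: 300 μL + 1500 μL = 1800 μL total → factor 1800/300 = 6
Step 2: 1.5 mL brought to 18.75 mL → factor 18.75/1.5 = 12.5
Step 3: 200 μL brought to 1000 μL → factor 1000/200 = 5
Step 4: 50 μL brought to 300 μL → factor 300/50 = 6
Overall dilution factor = 6 × 12.5 × 5 × 6 = 2250
Stock = 111 μM × 2250 = 2.498 × 10^5 μM = 0.250 M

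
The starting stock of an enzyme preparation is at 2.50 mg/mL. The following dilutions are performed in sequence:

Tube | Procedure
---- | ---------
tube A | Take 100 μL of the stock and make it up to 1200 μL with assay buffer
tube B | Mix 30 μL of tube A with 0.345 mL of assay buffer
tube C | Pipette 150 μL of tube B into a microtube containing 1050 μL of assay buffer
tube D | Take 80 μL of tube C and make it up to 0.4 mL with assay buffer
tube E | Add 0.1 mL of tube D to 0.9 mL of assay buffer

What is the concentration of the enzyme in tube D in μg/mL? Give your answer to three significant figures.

Step 1: 100 μL brought to 1200 μL → factor 1200/100 = 12
Step 2: 30 μL + 0.345 mL = 375 μL total → factor 375/30 = 12.5
Step 3: 150 μL + 1050 μL = 1200 μL total → factor 1200/150 = 8
Step 4: 80 μL brought to 0.4 mL → factor 400/80 = 5
Dilution factor through tube D = 12 × 12.5 × 8 × 5 = 6000
[tube D] = 2.50 mg/mL / 6000 = 0.0004167 mg/mL = 0.417 μg/mL

0.417 μg/mL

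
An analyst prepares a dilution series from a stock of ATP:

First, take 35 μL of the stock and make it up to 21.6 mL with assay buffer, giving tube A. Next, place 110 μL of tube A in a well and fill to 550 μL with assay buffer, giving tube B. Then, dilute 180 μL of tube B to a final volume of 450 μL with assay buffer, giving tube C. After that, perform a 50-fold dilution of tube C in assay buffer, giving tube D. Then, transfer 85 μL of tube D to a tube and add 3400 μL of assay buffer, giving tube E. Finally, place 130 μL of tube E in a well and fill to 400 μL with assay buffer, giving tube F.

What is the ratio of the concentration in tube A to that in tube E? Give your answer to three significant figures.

2.56 × 10^4

Step 1: 35 μL brought to 21.6 mL → factor 21600/35 = 617.14
Step 2: 110 μL brought to 550 μL → factor 550/110 = 5
Step 3: 180 μL brought to 450 μL → factor 450/180 = 2.5
Step 4: 50-fold → factor 50
Step 5: 85 μL + 3400 μL = 3485 μL total → factor 3485/85 = 41
Dilution factor to tube A = 617.14; to tube E = 1.5814 × 10^7
[tube A]/[tube E] = (factor to tube E)/(factor to tube A) = 1.5814 × 10^7/617.14 = 2.56 × 10^4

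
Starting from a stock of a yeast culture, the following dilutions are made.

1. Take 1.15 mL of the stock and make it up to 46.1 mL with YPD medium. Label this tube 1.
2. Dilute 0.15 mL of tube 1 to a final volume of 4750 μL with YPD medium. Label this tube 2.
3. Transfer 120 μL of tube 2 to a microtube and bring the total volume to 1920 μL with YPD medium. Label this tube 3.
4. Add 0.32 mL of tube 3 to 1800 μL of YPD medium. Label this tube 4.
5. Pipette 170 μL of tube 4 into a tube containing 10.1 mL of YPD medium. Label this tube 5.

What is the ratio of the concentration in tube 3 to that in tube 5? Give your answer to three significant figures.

Step 1: 1.15 mL brought to 46.1 mL → factor 46.1/1.15 = 40.087
Step 2: 0.15 mL brought to 4750 μL → factor 4.75/0.15 = 31.667
Step 3: 120 μL brought to 1920 μL → factor 1920/120 = 16
Step 4: 0.32 mL + 1800 μL = 2.12 mL total → factor 2.12/0.32 = 6.625
Step 5: 170 μL + 10.1 mL = 10270 μL total → factor 10270/170 = 60.412
Dilution factor to tube 3 = 20311; to tube 5 = 8.1289 × 10^6
[tube 3]/[tube 5] = (factor to tube 5)/(factor to tube 3) = 8.1289 × 10^6/20311 = 400

400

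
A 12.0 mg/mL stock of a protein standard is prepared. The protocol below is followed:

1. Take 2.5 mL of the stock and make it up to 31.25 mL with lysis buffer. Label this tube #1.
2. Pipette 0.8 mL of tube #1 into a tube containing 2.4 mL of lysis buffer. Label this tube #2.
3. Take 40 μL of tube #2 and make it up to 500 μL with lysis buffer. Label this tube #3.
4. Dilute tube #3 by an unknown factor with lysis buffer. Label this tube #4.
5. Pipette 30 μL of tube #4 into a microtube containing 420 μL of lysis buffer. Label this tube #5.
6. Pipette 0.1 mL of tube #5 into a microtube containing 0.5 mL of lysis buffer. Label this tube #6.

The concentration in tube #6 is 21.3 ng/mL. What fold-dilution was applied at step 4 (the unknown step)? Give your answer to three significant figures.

Step 1: 2.5 mL brought to 31.25 mL → factor 31.25/2.5 = 12.5
Step 2: 0.8 mL + 2.4 mL = 3.2 mL total → factor 3.2/0.8 = 4
Step 3: 40 μL brought to 500 μL → factor 500/40 = 12.5
Step 4: unknown factor x
Step 5: 30 μL + 420 μL = 450 μL total → factor 450/30 = 15
Step 6: 0.1 mL + 0.5 mL = 0.6 mL total → factor 0.6/0.1 = 6
Product of known-step factors = 56250
Overall factor = 12.0 mg/mL / (21.3 ng/mL) = 5.6338 × 10^5
x = 5.6338 × 10^5 / 56250 = 10.0

10.0-fold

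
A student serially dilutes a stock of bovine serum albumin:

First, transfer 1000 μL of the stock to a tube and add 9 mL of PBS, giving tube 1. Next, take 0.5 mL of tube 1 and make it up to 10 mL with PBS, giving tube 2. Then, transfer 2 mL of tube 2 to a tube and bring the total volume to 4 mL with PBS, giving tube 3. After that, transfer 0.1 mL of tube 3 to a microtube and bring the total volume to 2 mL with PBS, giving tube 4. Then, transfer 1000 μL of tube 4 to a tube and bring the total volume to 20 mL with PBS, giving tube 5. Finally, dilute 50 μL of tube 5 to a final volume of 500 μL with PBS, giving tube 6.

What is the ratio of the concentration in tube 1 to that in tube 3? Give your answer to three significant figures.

Step 1: 1000 μL + 9 mL = 10000 μL total → factor 10000/1000 = 10
Step 2: 0.5 mL brought to 10 mL → factor 10/0.5 = 20
Step 3: 2 mL brought to 4 mL → factor 4/2 = 2
Dilution factor to tube 1 = 10; to tube 3 = 400
[tube 1]/[tube 3] = (factor to tube 3)/(factor to tube 1) = 400/10 = 40.0

40.0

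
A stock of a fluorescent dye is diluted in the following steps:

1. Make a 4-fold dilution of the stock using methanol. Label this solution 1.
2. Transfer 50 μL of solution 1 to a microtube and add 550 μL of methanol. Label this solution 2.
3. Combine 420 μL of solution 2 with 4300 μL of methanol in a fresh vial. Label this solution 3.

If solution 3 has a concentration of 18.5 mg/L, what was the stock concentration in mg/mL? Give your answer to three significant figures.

Step 1: 4-fold → factor 4
Step 2: 50 μL + 550 μL = 600 μL total → factor 600/50 = 12
Step 3: 420 μL + 4300 μL = 4720 μL total → factor 4720/420 = 11.238
Overall dilution factor = 4 × 12 × 11.238 = 539.43
Stock = 18.5 mg/L × 539.43 = 9979 mg/L = 9.98 mg/mL

9.98 mg/mL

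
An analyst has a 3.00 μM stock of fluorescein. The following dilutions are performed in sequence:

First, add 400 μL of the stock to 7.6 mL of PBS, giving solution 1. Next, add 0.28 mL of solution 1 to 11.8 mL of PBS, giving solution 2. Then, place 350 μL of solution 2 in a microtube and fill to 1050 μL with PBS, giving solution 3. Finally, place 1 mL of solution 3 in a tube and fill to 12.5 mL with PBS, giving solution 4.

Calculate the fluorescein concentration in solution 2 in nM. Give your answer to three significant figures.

3.48 nM

Step 1: 400 μL + 7.6 mL = 8000 μL total → factor 8000/400 = 20
Step 2: 0.28 mL + 11.8 mL = 12.08 mL total → factor 12.08/0.28 = 43.143
Dilution factor through solution 2 = 20 × 43.143 = 862.86
[solution 2] = 3.00 μM / 862.86 = 0.003477 μM = 3.48 nM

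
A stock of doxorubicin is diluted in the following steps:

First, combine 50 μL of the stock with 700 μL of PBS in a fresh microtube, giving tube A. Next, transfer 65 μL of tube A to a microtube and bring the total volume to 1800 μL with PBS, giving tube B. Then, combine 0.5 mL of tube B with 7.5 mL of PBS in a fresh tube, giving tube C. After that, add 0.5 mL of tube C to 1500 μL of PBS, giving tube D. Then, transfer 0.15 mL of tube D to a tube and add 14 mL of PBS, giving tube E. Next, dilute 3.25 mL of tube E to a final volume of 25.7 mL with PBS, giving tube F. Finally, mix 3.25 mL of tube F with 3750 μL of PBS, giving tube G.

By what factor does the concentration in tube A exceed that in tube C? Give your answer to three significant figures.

Step 1: 50 μL + 700 μL = 750 μL total → factor 750/50 = 15
Step 2: 65 μL brought to 1800 μL → factor 1800/65 = 27.692
Step 3: 0.5 mL + 7.5 mL = 8 mL total → factor 8/0.5 = 16
Dilution factor to tube A = 15; to tube C = 6646.2
[tube A]/[tube C] = (factor to tube C)/(factor to tube A) = 6646.2/15 = 443

443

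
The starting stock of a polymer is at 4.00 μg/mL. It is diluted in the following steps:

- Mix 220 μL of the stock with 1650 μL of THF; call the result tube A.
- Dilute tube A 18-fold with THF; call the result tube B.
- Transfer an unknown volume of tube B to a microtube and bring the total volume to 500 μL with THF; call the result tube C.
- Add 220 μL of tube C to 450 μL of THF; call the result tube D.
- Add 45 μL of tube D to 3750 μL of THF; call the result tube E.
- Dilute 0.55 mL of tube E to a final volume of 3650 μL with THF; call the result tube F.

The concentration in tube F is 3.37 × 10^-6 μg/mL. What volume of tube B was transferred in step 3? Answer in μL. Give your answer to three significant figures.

110 μL

Step 1: 220 μL + 1650 μL = 1870 μL total → factor 1870/220 = 8.5
Step 2: 18-fold → factor 18
Step 3: v brought to 500 μL → factor = 500 μL/v
Step 4: 220 μL + 450 μL = 670 μL total → factor 670/220 = 3.0455
Step 5: 45 μL + 3750 μL = 3795 μL total → factor 3795/45 = 84.333
Step 6: 0.55 mL brought to 3650 μL → factor 3.65/0.55 = 6.6364
Product of known-step factors = 2.6078 × 10^5
Overall factor = 4.00 μg/mL / (3.37 × 10^-6 μg/mL) = 1.1869 × 10^6
Step-3 factor = 1.1869 × 10^6 / 2.6078 × 10^5 = 4.5515
v = 500 μL / 4.5515 = 110 μL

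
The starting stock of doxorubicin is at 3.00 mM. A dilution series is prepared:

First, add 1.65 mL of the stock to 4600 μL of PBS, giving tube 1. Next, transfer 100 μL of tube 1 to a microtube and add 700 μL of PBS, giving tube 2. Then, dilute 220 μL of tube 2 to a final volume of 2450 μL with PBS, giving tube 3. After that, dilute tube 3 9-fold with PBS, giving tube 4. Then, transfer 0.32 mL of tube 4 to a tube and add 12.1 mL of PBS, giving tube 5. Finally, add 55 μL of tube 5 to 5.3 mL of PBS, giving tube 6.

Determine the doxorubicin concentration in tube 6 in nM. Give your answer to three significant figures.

Step 1: 1.65 mL + 4600 μL = 6.25 mL total → factor 6.25/1.65 = 3.7879
Step 2: 100 μL + 700 μL = 800 μL total → factor 800/100 = 8
Step 3: 220 μL brought to 2450 μL → factor 2450/220 = 11.136
Step 4: 9-fold → factor 9
Step 5: 0.32 mL + 12.1 mL = 12.42 mL total → factor 12.42/0.32 = 38.812
Step 6: 55 μL + 5.3 mL = 5355 μL total → factor 5355/55 = 97.364
Overall dilution factor = 3.7879 × 8 × 11.136 × 9 × 38.812 × 97.364 = 1.1477 × 10^7
Final = 3.00 mM / 1.1477 × 10^7 = 2.614 × 10^-7 mM = 0.261 nM

0.261 nM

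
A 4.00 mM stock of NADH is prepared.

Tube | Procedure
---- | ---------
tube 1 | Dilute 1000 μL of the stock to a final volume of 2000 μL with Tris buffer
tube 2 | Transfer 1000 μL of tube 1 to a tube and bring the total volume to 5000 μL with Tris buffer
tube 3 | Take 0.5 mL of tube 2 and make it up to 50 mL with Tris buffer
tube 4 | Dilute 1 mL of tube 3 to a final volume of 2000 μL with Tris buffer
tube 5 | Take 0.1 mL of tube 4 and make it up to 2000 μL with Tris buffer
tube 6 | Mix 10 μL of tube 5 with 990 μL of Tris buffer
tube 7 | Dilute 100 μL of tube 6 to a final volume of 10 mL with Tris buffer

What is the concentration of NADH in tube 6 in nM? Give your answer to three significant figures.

Step 1: 1000 μL brought to 2000 μL → factor 2000/1000 = 2
Step 2: 1000 μL brought to 5000 μL → factor 5000/1000 = 5
Step 3: 0.5 mL brought to 50 mL → factor 50/0.5 = 100
Step 4: 1 mL brought to 2000 μL → factor 2/1 = 2
Step 5: 0.1 mL brought to 2000 μL → factor 2/0.1 = 20
Step 6: 10 μL + 990 μL = 1000 μL total → factor 1000/10 = 100
Dilution factor through tube 6 = 2 × 5 × 100 × 2 × 20 × 100 = 4 × 10^6
[tube 6] = 4.00 mM / 4 × 10^6 = 1.000 × 10^-6 mM = 1.00 nM

1.00 nM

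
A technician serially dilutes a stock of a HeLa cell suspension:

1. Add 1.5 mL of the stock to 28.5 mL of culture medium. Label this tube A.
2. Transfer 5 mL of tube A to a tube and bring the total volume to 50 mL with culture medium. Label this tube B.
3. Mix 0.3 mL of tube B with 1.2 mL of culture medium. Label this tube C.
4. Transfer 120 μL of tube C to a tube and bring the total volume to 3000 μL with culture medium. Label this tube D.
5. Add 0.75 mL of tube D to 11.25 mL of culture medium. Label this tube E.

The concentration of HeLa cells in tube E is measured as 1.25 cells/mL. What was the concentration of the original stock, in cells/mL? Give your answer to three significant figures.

Step 1: 1.5 mL + 28.5 mL = 30 mL total → factor 30/1.5 = 20
Step 2: 5 mL brought to 50 mL → factor 50/5 = 10
Step 3: 0.3 mL + 1.2 mL = 1.5 mL total → factor 1.5/0.3 = 5
Step 4: 120 μL brought to 3000 μL → factor 3000/120 = 25
Step 5: 0.75 mL + 11.25 mL = 12 mL total → factor 12/0.75 = 16
Overall dilution factor = 20 × 10 × 5 × 25 × 16 = 4 × 10^5
Stock = 1.25 cells/mL × 4 × 10^5 = 5.00 × 10^5 cells/mL

5.00 × 10^5 cells/mL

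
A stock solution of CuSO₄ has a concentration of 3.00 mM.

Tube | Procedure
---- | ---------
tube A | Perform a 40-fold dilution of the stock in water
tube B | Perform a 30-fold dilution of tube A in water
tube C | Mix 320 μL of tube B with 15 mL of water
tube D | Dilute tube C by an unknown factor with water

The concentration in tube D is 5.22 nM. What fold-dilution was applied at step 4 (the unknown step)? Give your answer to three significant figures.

Step 1: 40-fold → factor 40
Step 2: 30-fold → factor 30
Step 3: 320 μL + 15 mL = 15320 μL total → factor 15320/320 = 47.875
Step 4: unknown factor x
Product of known-step factors = 57450
Overall factor = 3.00 mM / (5.22 nM) = 5.7471 × 10^5
x = 5.7471 × 10^5 / 57450 = 10.0

10.0-fold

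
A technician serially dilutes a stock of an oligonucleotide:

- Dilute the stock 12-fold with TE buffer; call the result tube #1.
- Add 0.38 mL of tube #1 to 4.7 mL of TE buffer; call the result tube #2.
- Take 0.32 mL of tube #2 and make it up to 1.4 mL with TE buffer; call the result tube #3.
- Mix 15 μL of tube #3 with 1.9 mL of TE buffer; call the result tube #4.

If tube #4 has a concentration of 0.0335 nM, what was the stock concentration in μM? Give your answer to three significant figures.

3.00 μM

Step 1: 12-fold → factor 12
Step 2: 0.38 mL + 4.7 mL = 5.08 mL total → factor 5.08/0.38 = 13.368
Step 3: 0.32 mL brought to 1.4 mL → factor 1.4/0.32 = 4.375
Step 4: 15 μL + 1.9 mL = 1915 μL total → factor 1915/15 = 127.67
Overall dilution factor = 12 × 13.368 × 4.375 × 127.67 = 89602
Stock = 0.0335 nM × 89602 = 3002 nM = 3.00 μM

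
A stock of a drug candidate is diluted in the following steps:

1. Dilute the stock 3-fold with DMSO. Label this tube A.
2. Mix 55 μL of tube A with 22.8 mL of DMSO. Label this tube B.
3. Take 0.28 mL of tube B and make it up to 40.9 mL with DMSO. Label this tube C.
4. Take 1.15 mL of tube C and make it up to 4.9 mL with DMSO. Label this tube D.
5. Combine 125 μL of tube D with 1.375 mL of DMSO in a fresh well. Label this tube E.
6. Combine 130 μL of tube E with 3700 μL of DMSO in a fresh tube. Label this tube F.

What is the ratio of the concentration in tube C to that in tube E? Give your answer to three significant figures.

51.1

Step 1: 3-fold → factor 3
Step 2: 55 μL + 22.8 mL = 22855 μL total → factor 22855/55 = 415.55
Step 3: 0.28 mL brought to 40.9 mL → factor 40.9/0.28 = 146.07
Step 4: 1.15 mL brought to 4.9 mL → factor 4.9/1.15 = 4.2609
Step 5: 125 μL + 1.375 mL = 1500 μL total → factor 1500/125 = 12
Dilution factor to tube C = 1.821 × 10^5; to tube E = 9.3107 × 10^6
[tube C]/[tube E] = (factor to tube E)/(factor to tube C) = 9.3107 × 10^6/1.821 × 10^5 = 51.1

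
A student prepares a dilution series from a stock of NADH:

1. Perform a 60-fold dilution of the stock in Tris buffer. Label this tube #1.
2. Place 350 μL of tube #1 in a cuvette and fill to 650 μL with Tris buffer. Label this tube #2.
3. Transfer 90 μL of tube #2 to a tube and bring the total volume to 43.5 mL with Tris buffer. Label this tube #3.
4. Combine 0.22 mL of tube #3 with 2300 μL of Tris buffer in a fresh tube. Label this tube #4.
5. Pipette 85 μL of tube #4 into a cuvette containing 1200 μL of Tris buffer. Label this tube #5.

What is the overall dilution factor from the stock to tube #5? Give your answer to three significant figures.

Step 1: 60-fold → factor 60
Step 2: 350 μL brought to 650 μL → factor 650/350 = 1.8571
Step 3: 90 μL brought to 43.5 mL → factor 43500/90 = 483.33
Step 4: 0.22 mL + 2300 μL = 2.52 mL total → factor 2.52/0.22 = 11.455
Step 5: 85 μL + 1200 μL = 1285 μL total → factor 1285/85 = 15.118
Overall dilution factor = 60 × 1.8571 × 483.33 × 11.455 × 15.118 = 9.3262 × 10^6

9.33 × 10^6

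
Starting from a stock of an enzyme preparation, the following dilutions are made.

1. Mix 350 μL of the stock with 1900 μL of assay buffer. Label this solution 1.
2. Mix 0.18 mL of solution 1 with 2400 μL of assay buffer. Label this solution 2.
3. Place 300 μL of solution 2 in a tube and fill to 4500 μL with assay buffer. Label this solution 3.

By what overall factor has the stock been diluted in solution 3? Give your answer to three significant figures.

Step 1: 350 μL + 1900 μL = 2250 μL total → factor 2250/350 = 6.4286
Step 2: 0.18 mL + 2400 μL = 2.58 mL total → factor 2.58/0.18 = 14.333
Step 3: 300 μL brought to 4500 μL → factor 4500/300 = 15
Overall dilution factor = 6.4286 × 14.333 × 15 = 1382.1

1.38 × 10^3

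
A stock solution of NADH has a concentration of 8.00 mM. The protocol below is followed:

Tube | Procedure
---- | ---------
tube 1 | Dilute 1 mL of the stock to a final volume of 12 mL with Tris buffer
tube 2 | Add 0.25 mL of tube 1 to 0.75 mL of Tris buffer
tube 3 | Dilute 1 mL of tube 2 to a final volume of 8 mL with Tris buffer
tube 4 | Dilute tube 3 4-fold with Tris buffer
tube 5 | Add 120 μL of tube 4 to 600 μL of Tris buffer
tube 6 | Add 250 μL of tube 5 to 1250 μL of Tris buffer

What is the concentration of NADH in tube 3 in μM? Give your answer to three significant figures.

Step 1: 1 mL brought to 12 mL → factor 12/1 = 12
Step 2: 0.25 mL + 0.75 mL = 1 mL total → factor 1/0.25 = 4
Step 3: 1 mL brought to 8 mL → factor 8/1 = 8
Dilution factor through tube 3 = 12 × 4 × 8 = 384
[tube 3] = 8.00 mM / 384 = 0.02083 mM = 20.8 μM

20.8 μM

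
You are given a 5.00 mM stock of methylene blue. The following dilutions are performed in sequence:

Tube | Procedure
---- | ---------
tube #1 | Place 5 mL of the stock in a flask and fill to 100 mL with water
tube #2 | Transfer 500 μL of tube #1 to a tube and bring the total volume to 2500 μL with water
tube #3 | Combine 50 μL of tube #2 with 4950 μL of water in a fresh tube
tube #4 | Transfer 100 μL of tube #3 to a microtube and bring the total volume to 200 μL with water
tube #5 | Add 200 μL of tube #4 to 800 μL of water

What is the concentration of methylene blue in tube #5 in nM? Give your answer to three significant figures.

Step 1: 5 mL brought to 100 mL → factor 100/5 = 20
Step 2: 500 μL brought to 2500 μL → factor 2500/500 = 5
Step 3: 50 μL + 4950 μL = 5000 μL total → factor 5000/50 = 100
Step 4: 100 μL brought to 200 μL → factor 200/100 = 2
Step 5: 200 μL + 800 μL = 1000 μL total → factor 1000/200 = 5
Overall dilution factor = 20 × 5 × 100 × 2 × 5 = 1 × 10^5
Final = 5.00 mM / 1 × 10^5 = 5.000 × 10^-5 mM = 50.0 nM

50.0 nM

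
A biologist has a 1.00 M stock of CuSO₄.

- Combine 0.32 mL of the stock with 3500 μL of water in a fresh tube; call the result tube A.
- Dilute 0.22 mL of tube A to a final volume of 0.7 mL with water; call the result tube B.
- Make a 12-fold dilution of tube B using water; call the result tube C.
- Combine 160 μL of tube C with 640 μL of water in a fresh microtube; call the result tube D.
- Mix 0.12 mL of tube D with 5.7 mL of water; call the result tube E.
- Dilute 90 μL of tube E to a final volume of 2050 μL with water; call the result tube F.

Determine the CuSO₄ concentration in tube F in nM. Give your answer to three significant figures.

397 nM

Step 1: 0.32 mL + 3500 μL = 3.82 mL total → factor 3.82/0.32 = 11.938
Step 2: 0.22 mL brought to 0.7 mL → factor 0.7/0.22 = 3.1818
Step 3: 12-fold → factor 12
Step 4: 160 μL + 640 μL = 800 μL total → factor 800/160 = 5
Step 5: 0.12 mL + 5.7 mL = 5.82 mL total → factor 5.82/0.12 = 48.5
Step 6: 90 μL brought to 2050 μL → factor 2050/90 = 22.778
Overall dilution factor = 11.938 × 3.1818 × 12 × 5 × 48.5 × 22.778 = 2.5176 × 10^6
Final = 1.00 M / 2.5176 × 10^6 = 3.972 × 10^-7 M = 397 nM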